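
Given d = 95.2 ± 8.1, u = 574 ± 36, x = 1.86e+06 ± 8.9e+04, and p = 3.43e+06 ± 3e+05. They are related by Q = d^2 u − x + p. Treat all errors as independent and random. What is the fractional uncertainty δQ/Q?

0.147

Let w = d^2·u = 5.2e+06. δw/w = √((2·δd/d)² + (1·δu/u)²) = √(0.0290 + 0.00393) = 0.181, so δw = 9.43e+05.
Q = w − x + p: δQ = √(δw² + δx² + δp²) = √(8.9e+11 + 7.92e+09 + 9e+10) = 9.94e+05
Q = 6.77e+06, so δQ/Q = 9.94e+05/6.77e+06 = 0.147.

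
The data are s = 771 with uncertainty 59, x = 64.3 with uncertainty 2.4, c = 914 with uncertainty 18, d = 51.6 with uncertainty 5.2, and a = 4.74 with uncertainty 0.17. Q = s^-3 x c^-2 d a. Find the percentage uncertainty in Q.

For a monomial Q ∝ s^-3, x, c^-2, d, a, fractional errors add in quadrature:
  (-3·δs/s)² = (-3×0.0765)² = 0.0527;  (1·δx/x)² = (1×0.0373)² = 0.00139;  (-2·δc/c)² = (-2×0.0197)² = 0.00155;  (1·δd/d)² = (1×0.101)² = 0.0102;  (1·δa/a)² = (1×0.0359)² = 0.00129
δQ/Q = √(0.0671) = 0.259

25.9%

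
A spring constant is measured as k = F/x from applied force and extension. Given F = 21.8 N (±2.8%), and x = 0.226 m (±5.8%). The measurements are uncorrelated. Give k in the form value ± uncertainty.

Products/powers → add relative errors in quadrature, weighted by exponent:
  (1·δF/F)² = (1×0.0280)² = 0.000784;  (-1·δx/x)² = (-1×0.0580)² = 0.00336
δk/k = √(0.00415) = 0.0644
k = 96.5 N/m, so δk = 0.0644 × 96.5 = 6.21 N/m.

96.5 ± 6.21 N/m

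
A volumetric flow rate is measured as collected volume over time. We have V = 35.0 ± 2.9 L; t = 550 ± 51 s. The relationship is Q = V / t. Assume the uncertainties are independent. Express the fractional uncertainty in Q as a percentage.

Products/powers → add relative errors in quadrature, weighted by exponent:
  (1·δV/V)² = (1×0.0829)² = 0.00687;  (-1·δt/t)² = (-1×0.0927)² = 0.00860
δQ/Q = √(0.0155) = 0.124

12.4%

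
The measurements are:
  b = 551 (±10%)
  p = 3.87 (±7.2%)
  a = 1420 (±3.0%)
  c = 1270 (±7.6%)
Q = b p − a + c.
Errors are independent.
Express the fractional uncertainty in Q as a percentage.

14.3%

Let w = b·p = 2130. δw/w = √((1·δb/b)² + (1·δp/p)²) = √(0.0100 + 0.00518) = 0.123, so δw = 263.
Q = w − a + c: δQ = √(δw² + δa² + δc²) = √(69000 + 1810 + 9320) = 283
Q = 1980, so δQ/Q = 283/1980 = 0.143.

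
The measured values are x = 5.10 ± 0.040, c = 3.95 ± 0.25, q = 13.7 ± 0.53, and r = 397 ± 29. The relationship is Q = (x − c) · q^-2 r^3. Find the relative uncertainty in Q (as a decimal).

0.320

Let u = x − c = 1.15. δu = √(δx² + δc²) = √(0.00160 + 0.0625) = 0.253, so δu/u = 0.220.
Q is then a monomial in u, q, r:
δQ/Q = √((δu/u)² + (-2·δq/q)² + (3·δr/r)²) = √(0.0485 + 0.00599 + 0.0480) = 0.320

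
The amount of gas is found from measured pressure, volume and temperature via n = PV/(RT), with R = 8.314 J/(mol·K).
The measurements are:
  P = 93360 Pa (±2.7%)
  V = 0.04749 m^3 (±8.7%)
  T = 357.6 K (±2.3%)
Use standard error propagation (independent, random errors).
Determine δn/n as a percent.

For a monomial n ∝ P, V, T^-1, fractional errors add in quadrature:
  (1·δP/P)² = (1×0.0270)² = 0.000729;  (1·δV/V)² = (1×0.0870)² = 0.00757;  (-1·δT/T)² = (-1×0.0230)² = 0.000529
δn/n = √(0.00883) = 0.0940

9.40%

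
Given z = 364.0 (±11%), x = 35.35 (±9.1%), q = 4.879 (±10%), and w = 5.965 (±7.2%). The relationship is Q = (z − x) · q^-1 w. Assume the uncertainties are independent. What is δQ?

69.7

Let u = z − x = 328.6. δu = √(δz² + δx²) = √(1600 + 10.3) = 40.2, so δu/u = 0.122.
Q is then a monomial in u, q, w:
δQ/Q = √((δu/u)² + (-1·δq/q)² + (1·δw/w)²) = √(0.0149 + 0.0100 + 0.00518) = 0.174
Q = 401.8, so δQ = 0.174 × 401.8 = 69.7.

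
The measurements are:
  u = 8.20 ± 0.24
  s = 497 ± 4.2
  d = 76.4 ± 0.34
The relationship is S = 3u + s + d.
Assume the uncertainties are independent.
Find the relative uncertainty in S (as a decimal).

0.00715

For a sum/difference, combine absolute errors in quadrature:
  (3·δu)² = 0.518;  (δs)² = 17.6;  (δd)² = 0.116
δS = √(18.3) = 4.27
S = 598, so δS/S = 4.27/598 = 0.00715.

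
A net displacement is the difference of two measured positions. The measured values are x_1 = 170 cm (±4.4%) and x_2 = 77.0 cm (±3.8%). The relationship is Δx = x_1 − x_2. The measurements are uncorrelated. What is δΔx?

8.03 cm

Absolute uncertainties add in quadrature for a linear combination:
  (δx_1)² = 56.0;  (δx_2)² = 8.56
δΔx = √(64.5) = 8.03 cm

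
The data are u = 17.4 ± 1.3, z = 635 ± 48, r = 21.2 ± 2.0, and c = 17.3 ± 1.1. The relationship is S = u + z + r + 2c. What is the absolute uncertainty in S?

S is a linear combination, so absolute uncertainties add in quadrature:
  (δu)² = 1.69;  (δz)² = 2300;  (δr)² = 4.00;  (2·δc)² = 4.84
δS = √(2310) = 48.1

48.1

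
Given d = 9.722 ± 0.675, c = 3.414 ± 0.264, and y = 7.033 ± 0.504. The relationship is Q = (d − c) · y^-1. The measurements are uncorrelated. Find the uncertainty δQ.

Let u = d − c = 6.308. δu = √(δd² + δc²) = √(0.456 + 0.0697) = 0.725, so δu/u = 0.115.
Q is then a monomial in u, y:
δQ/Q = √((δu/u)² + (-1·δy/y)²) = √(0.0132 + 0.00514) = 0.135
Q = 0.8969, so δQ = 0.135 × 0.8969 = 0.121.

0.121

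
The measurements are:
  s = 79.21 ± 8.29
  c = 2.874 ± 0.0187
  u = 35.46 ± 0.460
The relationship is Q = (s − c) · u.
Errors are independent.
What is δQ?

296

Let w = s − c = 76.34. δw = √(δs² + δc²) = √(68.7 + 0.000350) = 8.29, so δw/w = 0.109.
Q is then a monomial in w, u:
δQ/Q = √((δw/w)² + (1·δu/u)²) = √(0.0118 + 0.000168) = 0.109
Q = 2707, so δQ = 0.109 × 2707 = 296.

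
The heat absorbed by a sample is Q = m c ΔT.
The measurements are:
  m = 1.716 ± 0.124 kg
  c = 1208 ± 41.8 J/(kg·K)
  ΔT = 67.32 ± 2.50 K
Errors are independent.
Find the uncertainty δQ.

Each factor contributes (exponent × relative error)² to (δQ/Q)²:
  (1·δm/m)² = (1×0.0723)² = 0.00522;  (1·δc/c)² = (1×0.0346)² = 0.00120;  (1·δΔT/ΔT)² = (1×0.0371)² = 0.00138
δQ/Q = √(0.00780) = 0.0883
Q = 139500 J, so δQ = 0.0883 × 139500 = 12300 J.

12300 J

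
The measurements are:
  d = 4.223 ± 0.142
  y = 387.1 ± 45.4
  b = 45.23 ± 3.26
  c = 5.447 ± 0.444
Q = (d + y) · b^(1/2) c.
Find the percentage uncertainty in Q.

14.6%

Let u = d + y = 391.3. δu = √(δd² + δy²) = √(0.0202 + 2060) = 45.4, so δu/u = 0.116.
Q is then a monomial in u, b, c:
δQ/Q = √((δu/u)² + (½·δb/b)² + (1·δc/c)²) = √(0.0135 + 0.00130 + 0.00664) = 0.146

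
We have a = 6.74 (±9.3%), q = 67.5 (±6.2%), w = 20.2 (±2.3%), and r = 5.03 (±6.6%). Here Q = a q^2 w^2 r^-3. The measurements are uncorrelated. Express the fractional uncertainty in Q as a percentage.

25.6%

Since Q is a product/quotient, work with relative uncertainties:
  (1·δa/a)² = (1×0.0930)² = 0.00865;  (2·δq/q)² = (2×0.0620)² = 0.0154;  (2·δw/w)² = (2×0.0230)² = 0.00212;  (-3·δr/r)² = (-3×0.0660)² = 0.0392
δQ/Q = √(0.0653) = 0.256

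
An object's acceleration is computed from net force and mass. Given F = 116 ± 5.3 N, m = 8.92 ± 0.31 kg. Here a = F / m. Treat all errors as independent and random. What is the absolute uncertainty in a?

Each factor contributes (exponent × relative error)² to (δa/a)²:
  (1·δF/F)² = (1×0.0457)² = 0.00209;  (-1·δm/m)² = (-1×0.0348)² = 0.00121
δa/a = √(0.00330) = 0.0574
a = 13.0 m/s^2, so δa = 0.0574 × 13.0 = 0.747 m/s^2.

0.747 m/s^2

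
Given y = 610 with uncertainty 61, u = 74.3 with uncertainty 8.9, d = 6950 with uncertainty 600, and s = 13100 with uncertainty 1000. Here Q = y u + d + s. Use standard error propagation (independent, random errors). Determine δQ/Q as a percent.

11.0%

Let p = y·u = 45300. δp/p = √((1·δy/y)² + (1·δu/u)²) = √(0.0100 + 0.0143) = 0.156, so δp = 7070.
Q = p + d + s: δQ = √(δp² + δd² + δs²) = √(5e+07 + 3.6e+05 + 1e+06) = 7170
Q = 65400, so δQ/Q = 7170/65400 = 0.110.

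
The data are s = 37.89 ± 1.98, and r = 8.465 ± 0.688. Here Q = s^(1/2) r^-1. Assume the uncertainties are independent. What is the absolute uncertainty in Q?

0.0621

Relative error in a monomial: (δQ/Q)² = Σ (nᵢ · δxᵢ/xᵢ)².
  (½·δs/s)² = (0.5×0.0523)² = 0.000683;  (-1·δr/r)² = (-1×0.0813)² = 0.00661
δQ/Q = √(0.00729) = 0.0854
Q = 0.7272, so δQ = 0.0854 × 0.7272 = 0.0621.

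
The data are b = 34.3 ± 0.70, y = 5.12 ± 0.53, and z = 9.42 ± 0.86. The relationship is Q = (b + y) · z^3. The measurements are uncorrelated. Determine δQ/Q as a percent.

Let u = b + y = 39.4. δu = √(δb² + δy²) = √(0.490 + 0.281) = 0.878, so δu/u = 0.0223.
Q is then a monomial in u, z:
δQ/Q = √((δu/u)² + (3·δz/z)²) = √(0.000496 + 0.0750) = 0.275

27.5%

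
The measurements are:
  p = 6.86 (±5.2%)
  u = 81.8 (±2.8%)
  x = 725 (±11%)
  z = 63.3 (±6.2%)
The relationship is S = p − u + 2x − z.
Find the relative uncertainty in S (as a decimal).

0.122

Sums and differences: (δS)² = Σ (cᵢ δxᵢ)².
  (δp)² = 0.127;  (δu)² = 5.25;  (2·δx)² = 25400;  (δz)² = 15.4
δS = √(25500) = 160
S = 1310, so δS/S = 160/1310 = 0.122.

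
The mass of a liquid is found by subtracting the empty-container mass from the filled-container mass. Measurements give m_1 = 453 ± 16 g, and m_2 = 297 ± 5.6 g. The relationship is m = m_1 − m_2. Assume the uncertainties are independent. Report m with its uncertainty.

156 ± 17.0 g

For a sum/difference, combine absolute errors in quadrature:
  (δm_1)² = 256;  (δm_2)² = 31.4
δm = √(287) = 17.0 g
m = 156 g.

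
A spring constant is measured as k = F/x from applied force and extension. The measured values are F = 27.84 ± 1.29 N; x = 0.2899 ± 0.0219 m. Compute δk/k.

Relative error in a monomial: (δk/k)² = Σ (nᵢ · δxᵢ/xᵢ)².
  (1·δF/F)² = (1×0.0463)² = 0.00215;  (-1·δx/x)² = (-1×0.0755)² = 0.00571
δk/k = √(0.00785) = 0.0886

0.0886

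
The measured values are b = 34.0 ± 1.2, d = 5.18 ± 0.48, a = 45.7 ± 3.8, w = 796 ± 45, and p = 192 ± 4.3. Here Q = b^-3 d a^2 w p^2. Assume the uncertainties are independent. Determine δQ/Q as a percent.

For a monomial Q ∝ b^-3, d, a^2, w, p^2, fractional errors add in quadrature:
  (-3·δb/b)² = (-3×0.0353)² = 0.0112;  (1·δd/d)² = (1×0.0927)² = 0.00859;  (2·δa/a)² = (2×0.0832)² = 0.0277;  (1·δw/w)² = (1×0.0565)² = 0.00320;  (2·δp/p)² = (2×0.0224)² = 0.00201
δQ/Q = √(0.0527) = 0.229

22.9%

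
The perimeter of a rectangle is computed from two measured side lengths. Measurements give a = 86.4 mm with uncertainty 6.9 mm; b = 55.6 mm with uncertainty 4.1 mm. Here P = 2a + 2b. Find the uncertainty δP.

For a sum/difference, combine absolute errors in quadrature:
  (2·δa)² = 190;  (2·δb)² = 67.2
δP = √(258) = 16.1 mm

16.1 mm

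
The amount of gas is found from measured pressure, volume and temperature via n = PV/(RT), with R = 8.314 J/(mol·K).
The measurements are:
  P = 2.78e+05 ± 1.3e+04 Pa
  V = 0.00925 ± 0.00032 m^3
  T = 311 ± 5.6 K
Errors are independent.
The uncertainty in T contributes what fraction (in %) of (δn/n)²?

8.74%

(δn/n)² = (1·δP/P)² + (1·δV/V)² + (-1·δT/T)²
  P term: (1×0.0468)² = 0.00219
  V term: (1×0.0346)² = 0.00120
  T term: (-1×0.0180)² = 0.000324
Total = 0.00371. Share from T = 0.000324/0.00371 = 0.0874.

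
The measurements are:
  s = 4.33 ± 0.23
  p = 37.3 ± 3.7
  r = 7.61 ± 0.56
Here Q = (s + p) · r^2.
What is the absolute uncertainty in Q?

Let u = s + p = 41.6. δu = √(δs² + δp²) = √(0.0529 + 13.7) = 3.71, so δu/u = 0.0890.
Q is then a monomial in u, r:
δQ/Q = √((δu/u)² + (2·δr/r)²) = √(0.00793 + 0.0217) = 0.172
Q = 2410, so δQ = 0.172 × 2410 = 415.

415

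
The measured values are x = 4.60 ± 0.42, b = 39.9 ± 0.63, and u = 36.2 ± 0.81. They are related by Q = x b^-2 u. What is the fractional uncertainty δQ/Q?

0.0992

For a monomial Q ∝ x, b^-2, u, fractional errors add in quadrature:
  (1·δx/x)² = (1×0.0913)² = 0.00834;  (-2·δb/b)² = (-2×0.0158)² = 0.000997;  (1·δu/u)² = (1×0.0224)² = 0.000501
δQ/Q = √(0.00983) = 0.0992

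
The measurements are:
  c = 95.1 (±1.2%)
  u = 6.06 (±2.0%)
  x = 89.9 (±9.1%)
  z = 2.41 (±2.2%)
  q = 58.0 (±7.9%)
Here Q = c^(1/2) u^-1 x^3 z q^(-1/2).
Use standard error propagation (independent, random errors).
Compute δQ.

1.03e+05

Relative error in a monomial: (δQ/Q)² = Σ (nᵢ · δxᵢ/xᵢ)².
  (½·δc/c)² = (0.5×0.0120)² = 3.6e-05;  (-1·δu/u)² = (-1×0.0200)² = 0.000400;  (3·δx/x)² = (3×0.0910)² = 0.0745;  (1·δz/z)² = (1×0.0220)² = 0.000484;  (−½·δq/q)² = (-0.5×0.0790)² = 0.00156
δQ/Q = √(0.0770) = 0.278
Q = 3.7e+05, so δQ = 0.278 × 3.7e+05 = 1.03e+05.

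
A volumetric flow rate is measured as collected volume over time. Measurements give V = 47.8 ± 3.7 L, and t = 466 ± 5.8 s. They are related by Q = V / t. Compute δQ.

0.00804 L/s

Since Q is a product/quotient, work with relative uncertainties:
  (1·δV/V)² = (1×0.0774)² = 0.00599;  (-1·δt/t)² = (-1×0.0124)² = 0.000155
δQ/Q = √(0.00615) = 0.0784
Q = 0.103 L/s, so δQ = 0.0784 × 0.103 = 0.00804 L/s.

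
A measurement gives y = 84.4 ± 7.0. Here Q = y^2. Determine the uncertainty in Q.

1180

Q is a product of powers, so relative uncertainties combine in quadrature:
  (2·δy/y)² = (2×0.0829)² = 0.0275
δQ/Q = √(0.0275) = 0.166
Q = 7120, so δQ = 0.166 × 7120 = 1180.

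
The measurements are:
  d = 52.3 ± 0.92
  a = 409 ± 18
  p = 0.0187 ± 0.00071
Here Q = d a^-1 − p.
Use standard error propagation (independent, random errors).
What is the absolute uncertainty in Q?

Let w = d·a^-1 = 0.128. δw/w = √((1·δd/d)² + (-1·δa/a)²) = √(0.000309 + 0.00194) = 0.0474, so δw = 0.00606.
Q = w − p: δQ = √(δw² + δp²) = √(3.67e-05 + 5.04e-07) = 0.00610

0.00610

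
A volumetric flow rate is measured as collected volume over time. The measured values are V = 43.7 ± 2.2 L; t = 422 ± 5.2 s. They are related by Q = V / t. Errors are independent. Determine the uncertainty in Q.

Products/powers → add relative errors in quadrature, weighted by exponent:
  (1·δV/V)² = (1×0.0503)² = 0.00253;  (-1·δt/t)² = (-1×0.0123)² = 0.000152
δQ/Q = √(0.00269) = 0.0518
Q = 0.104 L/s, so δQ = 0.0518 × 0.104 = 0.00537 L/s.

0.00537 L/s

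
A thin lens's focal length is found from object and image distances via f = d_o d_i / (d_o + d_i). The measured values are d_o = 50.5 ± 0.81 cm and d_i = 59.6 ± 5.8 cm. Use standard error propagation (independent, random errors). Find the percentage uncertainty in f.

4.55%

∂f/∂d_o = (d_i/(d_o+d_i))² = 0.293;  ∂f/∂d_i = (d_o/(d_o+d_i))² = 0.210
δf = √((∂f/∂d_o · δd_o)² + (∂f/∂d_i · δd_i)²) = √(0.0563 + 1.49) = 1.24 cm
f = 27.3 cm, so δf/f = 1.24/27.3 = 0.0455.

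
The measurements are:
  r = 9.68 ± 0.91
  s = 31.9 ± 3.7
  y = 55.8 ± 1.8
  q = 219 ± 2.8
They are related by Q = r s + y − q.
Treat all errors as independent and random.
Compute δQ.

46.2

Let p = r·s = 309. δp/p = √((1·δr/r)² + (1·δs/s)²) = √(0.00884 + 0.0135) = 0.149, so δp = 46.1.
Q = p + y − q: δQ = √(δp² + δy² + δq²) = √(2130 + 3.24 + 7.84) = 46.2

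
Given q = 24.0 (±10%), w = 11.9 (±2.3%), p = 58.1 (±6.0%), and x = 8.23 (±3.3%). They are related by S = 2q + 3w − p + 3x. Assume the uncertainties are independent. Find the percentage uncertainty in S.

Sums and differences: (δS)² = Σ (cᵢ δxᵢ)².
  (2·δq)² = 23.0;  (3·δw)² = 0.674;  (δp)² = 12.2;  (3·δx)² = 0.664
δS = √(36.5) = 6.04
S = 50.3, so δS/S = 6.04/50.3 = 0.120.

12.0%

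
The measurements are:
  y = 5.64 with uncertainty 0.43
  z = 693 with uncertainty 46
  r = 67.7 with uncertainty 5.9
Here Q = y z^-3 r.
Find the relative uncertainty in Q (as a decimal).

0.230

Relative error in a monomial: (δQ/Q)² = Σ (nᵢ · δxᵢ/xᵢ)².
  (1·δy/y)² = (1×0.0762)² = 0.00581;  (-3·δz/z)² = (-3×0.0664)² = 0.0397;  (1·δr/r)² = (1×0.0871)² = 0.00759
δQ/Q = √(0.0531) = 0.230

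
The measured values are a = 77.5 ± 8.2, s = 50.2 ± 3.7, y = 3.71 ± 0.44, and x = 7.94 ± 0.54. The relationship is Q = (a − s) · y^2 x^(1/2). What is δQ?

431

Let u = a − s = 27.3. δu = √(δa² + δs²) = √(67.2 + 13.7) = 9.00, so δu/u = 0.330.
Q is then a monomial in u, y, x:
δQ/Q = √((δu/u)² + (2·δy/y)² + (½·δx/x)²) = √(0.109 + 0.0563 + 0.00116) = 0.407
Q = 1060, so δQ = 0.407 × 1060 = 431.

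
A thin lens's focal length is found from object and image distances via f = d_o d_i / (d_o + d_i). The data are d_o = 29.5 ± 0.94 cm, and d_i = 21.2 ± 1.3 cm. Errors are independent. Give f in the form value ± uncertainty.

12.3 ± 0.470 cm

∂f/∂d_o = (d_i/(d_o+d_i))² = 0.175;  ∂f/∂d_i = (d_o/(d_o+d_i))² = 0.339
δf = √((∂f/∂d_o · δd_o)² + (∂f/∂d_i · δd_i)²) = √(0.0270 + 0.194) = 0.470 cm
f = 12.3 cm.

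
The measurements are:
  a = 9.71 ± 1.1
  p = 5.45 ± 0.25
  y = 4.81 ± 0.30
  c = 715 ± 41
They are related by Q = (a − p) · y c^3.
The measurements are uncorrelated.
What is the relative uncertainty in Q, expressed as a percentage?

32.2%

Let u = a − p = 4.26. δu = √(δa² + δp²) = √(1.21 + 0.0625) = 1.13, so δu/u = 0.265.
Q is then a monomial in u, y, c:
δQ/Q = √((δu/u)² + (1·δy/y)² + (3·δc/c)²) = √(0.0701 + 0.00389 + 0.0296) = 0.322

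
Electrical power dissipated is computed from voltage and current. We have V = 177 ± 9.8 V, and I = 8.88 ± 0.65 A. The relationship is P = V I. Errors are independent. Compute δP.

Relative error in a monomial: (δP/P)² = Σ (nᵢ · δxᵢ/xᵢ)².
  (1·δV/V)² = (1×0.0554)² = 0.00307;  (1·δI/I)² = (1×0.0732)² = 0.00536
δP/P = √(0.00842) = 0.0918
P = 1570 W, so δP = 0.0918 × 1570 = 144 W.

144 W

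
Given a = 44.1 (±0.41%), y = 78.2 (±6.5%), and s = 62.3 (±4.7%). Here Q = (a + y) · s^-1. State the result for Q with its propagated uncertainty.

Let u = a + y = 122. δu = √(δa² + δy²) = √(0.0327 + 25.8) = 5.09, so δu/u = 0.0416.
Q is then a monomial in u, s:
δQ/Q = √((δu/u)² + (-1·δs/s)²) = √(0.00173 + 0.00221) = 0.0628
Q = 1.96, so δQ = 0.0628 × 1.96 = 0.123.

1.96 ± 0.123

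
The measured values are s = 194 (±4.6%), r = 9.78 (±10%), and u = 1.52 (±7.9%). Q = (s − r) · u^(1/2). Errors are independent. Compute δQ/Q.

0.0627

Let w = s − r = 184. δw = √(δs² + δr²) = √(79.6 + 0.956) = 8.98, so δw/w = 0.0487.
Q is then a monomial in w, u:
δQ/Q = √((δw/w)² + (½·δu/u)²) = √(0.00237 + 0.00156) = 0.0627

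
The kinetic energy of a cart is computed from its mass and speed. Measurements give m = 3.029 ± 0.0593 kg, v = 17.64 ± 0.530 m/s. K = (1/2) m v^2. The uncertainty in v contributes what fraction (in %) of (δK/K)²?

90.4%

(δK/K)² = (1·δm/m)² + (2·δv/v)²
  m term: (1×0.0196)² = 0.000383
  v term: (2×0.0300)² = 0.00361
Total = 0.00399. Share from v = 0.00361/0.00399 = 0.904.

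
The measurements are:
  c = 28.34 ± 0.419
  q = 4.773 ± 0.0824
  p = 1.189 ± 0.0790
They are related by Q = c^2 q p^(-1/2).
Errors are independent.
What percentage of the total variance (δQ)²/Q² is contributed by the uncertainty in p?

48.5%

(δQ/Q)² = (2·δc/c)² + (1·δq/q)² + (−½·δp/p)²
  c term: (2×0.0148)² = 0.000874
  q term: (1×0.0173)² = 0.000298
  p term: (-0.5×0.0664)² = 0.00110
Total = 0.00228. Share from p = 0.00110/0.00228 = 0.485.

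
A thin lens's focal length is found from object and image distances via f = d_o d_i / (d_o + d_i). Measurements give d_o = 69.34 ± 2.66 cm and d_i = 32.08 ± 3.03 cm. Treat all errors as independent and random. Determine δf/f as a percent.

6.57%

∂f/∂d_o = (d_i/(d_o+d_i))² = 0.100;  ∂f/∂d_i = (d_o/(d_o+d_i))² = 0.467
δf = √((∂f/∂d_o · δd_o)² + (∂f/∂d_i · δd_i)²) = √(0.0708 + 2.01) = 1.44 cm
f = 21.93 cm, so δf/f = 1.44/21.93 = 0.0657.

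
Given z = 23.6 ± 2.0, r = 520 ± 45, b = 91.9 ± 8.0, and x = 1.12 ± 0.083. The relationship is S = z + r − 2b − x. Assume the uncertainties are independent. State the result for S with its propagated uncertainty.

359 ± 47.8

For a sum/difference, combine absolute errors in quadrature:
  (δz)² = 4.00;  (δr)² = 2020;  (2·δb)² = 256;  (δx)² = 0.00689
δS = √(2290) = 47.8
S = 359.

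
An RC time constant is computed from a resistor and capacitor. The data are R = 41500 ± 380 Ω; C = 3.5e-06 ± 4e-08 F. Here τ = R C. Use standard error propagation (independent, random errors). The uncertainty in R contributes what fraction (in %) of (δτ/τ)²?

39.1%

(δτ/τ)² = (1·δR/R)² + (1·δC/C)²
  R term: (1×0.00916)² = 8.38e-05
  C term: (1×0.0114)² = 0.000131
Total = 0.000214. Share from R = 8.38e-05/0.000214 = 0.391.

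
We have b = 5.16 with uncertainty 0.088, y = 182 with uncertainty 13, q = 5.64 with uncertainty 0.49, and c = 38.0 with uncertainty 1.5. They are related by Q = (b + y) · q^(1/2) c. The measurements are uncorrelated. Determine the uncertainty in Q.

1540

Let u = b + y = 187. δu = √(δb² + δy²) = √(0.00774 + 169) = 13.0, so δu/u = 0.0695.
Q is then a monomial in u, q, c:
δQ/Q = √((δu/u)² + (½·δq/q)² + (1·δc/c)²) = √(0.00482 + 0.00189 + 0.00156) = 0.0909
Q = 16900, so δQ = 0.0909 × 16900 = 1540.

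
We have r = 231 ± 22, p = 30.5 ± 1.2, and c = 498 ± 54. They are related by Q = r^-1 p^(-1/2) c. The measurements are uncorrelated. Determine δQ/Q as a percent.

14.6%

Relative error in a monomial: (δQ/Q)² = Σ (nᵢ · δxᵢ/xᵢ)².
  (-1·δr/r)² = (-1×0.0952)² = 0.00907;  (−½·δp/p)² = (-0.5×0.0393)² = 0.000387;  (1·δc/c)² = (1×0.108)² = 0.0118
δQ/Q = √(0.0212) = 0.146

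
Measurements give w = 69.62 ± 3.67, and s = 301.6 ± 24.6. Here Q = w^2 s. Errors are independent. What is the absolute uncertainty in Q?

For a monomial Q ∝ w^2, s, fractional errors add in quadrature:
  (2·δw/w)² = (2×0.0527)² = 0.0111;  (1·δs/s)² = (1×0.0816)² = 0.00665
δQ/Q = √(0.0178) = 0.133
Q = 1.462e+06, so δQ = 0.133 × 1.462e+06 = 1.95e+05.

1.95e+05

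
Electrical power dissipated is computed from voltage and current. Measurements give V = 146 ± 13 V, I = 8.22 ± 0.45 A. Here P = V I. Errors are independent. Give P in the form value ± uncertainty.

1200 ± 125 W

For a monomial P ∝ V, I, fractional errors add in quadrature:
  (1·δV/V)² = (1×0.0890)² = 0.00793;  (1·δI/I)² = (1×0.0547)² = 0.00300
δP/P = √(0.0109) = 0.105
P = 1200 W, so δP = 0.105 × 1200 = 125 W.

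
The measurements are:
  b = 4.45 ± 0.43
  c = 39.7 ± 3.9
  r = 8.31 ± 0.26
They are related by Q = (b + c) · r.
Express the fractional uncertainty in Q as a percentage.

9.42%

Let u = b + c = 44.2. δu = √(δb² + δc²) = √(0.185 + 15.2) = 3.92, so δu/u = 0.0889.
Q is then a monomial in u, r:
δQ/Q = √((δu/u)² + (1·δr/r)²) = √(0.00790 + 0.000979) = 0.0942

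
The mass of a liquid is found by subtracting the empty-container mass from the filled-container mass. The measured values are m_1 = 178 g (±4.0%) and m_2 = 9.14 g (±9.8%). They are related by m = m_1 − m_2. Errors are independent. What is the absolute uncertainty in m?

For a sum/difference, combine absolute errors in quadrature:
  (δm_1)² = 50.7;  (δm_2)² = 0.802
δm = √(51.5) = 7.18 g

7.18 g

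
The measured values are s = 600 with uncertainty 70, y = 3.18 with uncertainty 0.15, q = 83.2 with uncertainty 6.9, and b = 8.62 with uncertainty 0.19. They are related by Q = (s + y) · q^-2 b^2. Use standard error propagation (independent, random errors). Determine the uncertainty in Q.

1.34

Let u = s + y = 603. δu = √(δs² + δy²) = √(4900 + 0.0225) = 70.0, so δu/u = 0.116.
Q is then a monomial in u, q, b:
δQ/Q = √((δu/u)² + (-2·δq/q)² + (2·δb/b)²) = √(0.0135 + 0.0275 + 0.00194) = 0.207
Q = 6.47, so δQ = 0.207 × 6.47 = 1.34.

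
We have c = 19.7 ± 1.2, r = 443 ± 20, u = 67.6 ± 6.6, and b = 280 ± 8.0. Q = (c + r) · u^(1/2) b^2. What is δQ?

Let w = c + r = 463. δw = √(δc² + δr²) = √(1.44 + 400) = 20.0, so δw/w = 0.0433.
Q is then a monomial in w, u, b:
δQ/Q = √((δw/w)² + (½·δu/u)² + (2·δb/b)²) = √(0.00188 + 0.00238 + 0.00327) = 0.0867
Q = 2.98e+08, so δQ = 0.0867 × 2.98e+08 = 2.59e+07.

2.59e+07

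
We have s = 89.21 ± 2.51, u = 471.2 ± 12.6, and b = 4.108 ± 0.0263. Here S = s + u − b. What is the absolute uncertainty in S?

12.8

Absolute uncertainties add in quadrature for a linear combination:
  (δs)² = 6.30;  (δu)² = 159;  (δb)² = 0.000692
δS = √(165) = 12.8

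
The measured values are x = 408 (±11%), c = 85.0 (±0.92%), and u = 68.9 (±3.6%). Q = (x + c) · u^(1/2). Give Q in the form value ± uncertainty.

4090 ± 380

Let w = x + c = 493. δw = √(δx² + δc²) = √(2010 + 0.612) = 44.9, so δw/w = 0.0910.
Q is then a monomial in w, u:
δQ/Q = √((δw/w)² + (½·δu/u)²) = √(0.00829 + 0.000324) = 0.0928
Q = 4090, so δQ = 0.0928 × 4090 = 380.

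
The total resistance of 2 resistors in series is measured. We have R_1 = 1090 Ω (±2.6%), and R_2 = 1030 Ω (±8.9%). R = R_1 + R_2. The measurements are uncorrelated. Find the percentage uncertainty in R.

4.53%

Sums and differences: (δR)² = Σ (cᵢ δxᵢ)².
  (δR_1)² = 803;  (δR_2)² = 8400
δR = √(9210) = 96.0 Ω
R = 2120 Ω, so δR/R = 96.0/2120 = 0.0453.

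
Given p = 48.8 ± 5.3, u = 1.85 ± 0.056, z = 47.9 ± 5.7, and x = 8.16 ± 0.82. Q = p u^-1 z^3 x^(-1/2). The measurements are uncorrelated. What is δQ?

3.83e+05

For a monomial Q ∝ p, u^-1, z^3, x^(-1/2), fractional errors add in quadrature:
  (1·δp/p)² = (1×0.109)² = 0.0118;  (-1·δu/u)² = (-1×0.0303)² = 0.000916;  (3·δz/z)² = (3×0.119)² = 0.127;  (−½·δx/x)² = (-0.5×0.100)² = 0.00252
δQ/Q = √(0.143) = 0.378
Q = 1.01e+06, so δQ = 0.378 × 1.01e+06 = 3.83e+05.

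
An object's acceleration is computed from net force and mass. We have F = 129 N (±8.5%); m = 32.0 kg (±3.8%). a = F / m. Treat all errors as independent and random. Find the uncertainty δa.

0.375 m/s^2

Products/powers → add relative errors in quadrature, weighted by exponent:
  (1·δF/F)² = (1×0.0850)² = 0.00723;  (-1·δm/m)² = (-1×0.0380)² = 0.00144
δa/a = √(0.00867) = 0.0931
a = 4.03 m/s^2, so δa = 0.0931 × 4.03 = 0.375 m/s^2.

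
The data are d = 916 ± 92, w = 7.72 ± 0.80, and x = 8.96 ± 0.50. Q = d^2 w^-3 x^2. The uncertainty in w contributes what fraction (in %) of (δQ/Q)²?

64.7%

(δQ/Q)² = (2·δd/d)² + (-3·δw/w)² + (2·δx/x)²
  d term: (2×0.100)² = 0.0404
  w term: (-3×0.104)² = 0.0966
  x term: (2×0.0558)² = 0.0125
Total = 0.149. Share from w = 0.0966/0.149 = 0.647.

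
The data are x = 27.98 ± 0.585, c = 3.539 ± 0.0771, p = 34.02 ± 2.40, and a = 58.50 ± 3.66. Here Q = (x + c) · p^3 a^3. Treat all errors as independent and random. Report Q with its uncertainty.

(2.485 ± 0.704) × 10^11

Let u = x + c = 31.52. δu = √(δx² + δc²) = √(0.342 + 0.00594) = 0.590, so δu/u = 0.0187.
Q is then a monomial in u, p, a:
δQ/Q = √((δu/u)² + (3·δp/p)² + (3·δa/a)²) = √(0.000350 + 0.0448 + 0.0352) = 0.283
Q = 2.485e+11, so δQ = 0.283 × 2.485e+11 = 7.04e+10.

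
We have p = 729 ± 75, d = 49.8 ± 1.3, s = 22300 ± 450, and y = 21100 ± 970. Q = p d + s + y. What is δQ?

Let w = p·d = 36300. δw/w = √((1·δp/p)² + (1·δd/d)²) = √(0.0106 + 0.000681) = 0.106, so δw = 3850.
Q = w + s + y: δQ = √(δw² + δs² + δy²) = √(1.48e+07 + 2.02e+05 + 9.41e+05) = 4000

4000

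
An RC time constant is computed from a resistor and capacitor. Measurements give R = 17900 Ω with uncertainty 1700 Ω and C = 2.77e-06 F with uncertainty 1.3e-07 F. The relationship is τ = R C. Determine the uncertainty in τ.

0.00525 s

Since τ is a product/quotient, work with relative uncertainties:
  (1·δR/R)² = (1×0.0950)² = 0.00902;  (1·δC/C)² = (1×0.0469)² = 0.00220
δτ/τ = √(0.0112) = 0.106
τ = 0.0496 s, so δτ = 0.106 × 0.0496 = 0.00525 s.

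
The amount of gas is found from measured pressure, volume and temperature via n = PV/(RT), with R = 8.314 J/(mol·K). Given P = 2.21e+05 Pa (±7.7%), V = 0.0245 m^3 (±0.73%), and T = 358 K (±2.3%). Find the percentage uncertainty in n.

8.07%

Since n is a product/quotient, work with relative uncertainties:
  (1·δP/P)² = (1×0.0770)² = 0.00593;  (1·δV/V)² = (1×0.00730)² = 5.33e-05;  (-1·δT/T)² = (-1×0.0230)² = 0.000529
δn/n = √(0.00651) = 0.0807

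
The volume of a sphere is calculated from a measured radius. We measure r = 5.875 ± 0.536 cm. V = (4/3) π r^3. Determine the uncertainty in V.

232 cm^3

Relative error in a monomial: (δV/V)² = Σ (nᵢ · δxᵢ/xᵢ)².
  (3·δr/r)² = (3×0.0912)² = 0.0749
δV/V = √(0.0749) = 0.274
V = 849.4 cm^3, so δV = 0.274 × 849.4 = 232 cm^3.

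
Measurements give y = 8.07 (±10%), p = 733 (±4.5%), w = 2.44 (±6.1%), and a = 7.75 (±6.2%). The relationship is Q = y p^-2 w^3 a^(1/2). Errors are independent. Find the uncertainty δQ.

Relative error in a monomial: (δQ/Q)² = Σ (nᵢ · δxᵢ/xᵢ)².
  (1·δy/y)² = (1×0.100)² = 0.0100;  (-2·δp/p)² = (-2×0.0450)² = 0.00810;  (3·δw/w)² = (3×0.0610)² = 0.0335;  (½·δa/a)² = (0.5×0.0620)² = 0.000961
δQ/Q = √(0.0525) = 0.229
Q = 0.000607, so δQ = 0.229 × 0.000607 = 0.000139.

0.000139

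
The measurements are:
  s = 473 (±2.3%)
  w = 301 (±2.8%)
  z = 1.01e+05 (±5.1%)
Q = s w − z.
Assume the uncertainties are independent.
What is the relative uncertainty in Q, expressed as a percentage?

Let p = s·w = 1.42e+05. δp/p = √((1·δs/s)² + (1·δw/w)²) = √(0.000529 + 0.000784) = 0.0362, so δp = 5160.
Q = p − z: δQ = √(δp² + δz²) = √(2.66e+07 + 2.65e+07) = 7290
Q = 41400, so δQ/Q = 7290/41400 = 0.176.

17.6%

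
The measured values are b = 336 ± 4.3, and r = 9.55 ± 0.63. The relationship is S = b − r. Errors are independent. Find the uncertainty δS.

4.35

Absolute uncertainties add in quadrature for a linear combination:
  (δb)² = 18.5;  (δr)² = 0.397
δS = √(18.9) = 4.35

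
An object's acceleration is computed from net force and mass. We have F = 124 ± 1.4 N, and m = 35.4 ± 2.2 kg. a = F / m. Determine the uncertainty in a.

0.221 m/s^2

a is a product of powers, so relative uncertainties combine in quadrature:
  (1·δF/F)² = (1×0.0113)² = 0.000127;  (-1·δm/m)² = (-1×0.0621)² = 0.00386
δa/a = √(0.00399) = 0.0632
a = 3.50 m/s^2, so δa = 0.0632 × 3.50 = 0.221 m/s^2.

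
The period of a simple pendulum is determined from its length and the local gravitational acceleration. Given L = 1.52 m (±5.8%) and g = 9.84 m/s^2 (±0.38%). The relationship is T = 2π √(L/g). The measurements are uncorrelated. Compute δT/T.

0.0291

For a monomial T ∝ L^(1/2), g^(-1/2), fractional errors add in quadrature:
  (½·δL/L)² = (0.5×0.0580)² = 0.000841;  (−½·δg/g)² = (-0.5×0.00380)² = 3.61e-06
δT/T = √(0.000845) = 0.0291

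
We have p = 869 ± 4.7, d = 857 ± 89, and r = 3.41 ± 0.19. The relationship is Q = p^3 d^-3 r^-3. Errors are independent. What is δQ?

0.00931

Since Q is a product/quotient, work with relative uncertainties:
  (3·δp/p)² = (3×0.00541)² = 0.000263;  (-3·δd/d)² = (-3×0.104)² = 0.0971;  (-3·δr/r)² = (-3×0.0557)² = 0.0279
δQ/Q = √(0.125) = 0.354
Q = 0.0263, so δQ = 0.354 × 0.0263 = 0.00931.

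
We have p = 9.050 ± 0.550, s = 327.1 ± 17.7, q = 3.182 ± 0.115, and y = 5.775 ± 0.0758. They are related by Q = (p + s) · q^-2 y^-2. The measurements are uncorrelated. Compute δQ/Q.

Let u = p + s = 336.2. δu = √(δp² + δs²) = √(0.303 + 313) = 17.7, so δu/u = 0.0527.
Q is then a monomial in u, q, y:
δQ/Q = √((δu/u)² + (-2·δq/q)² + (-2·δy/y)²) = √(0.00278 + 0.00522 + 0.000689) = 0.0932

0.0932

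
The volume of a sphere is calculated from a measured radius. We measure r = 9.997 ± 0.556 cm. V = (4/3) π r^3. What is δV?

V ∝ r^3, so δV/V = |3| · δr/r = 3 × 0.0556 = 0.167.
V = 4185 cm^3, so δV = 0.167 × 4185 = 698 cm^3.

698 cm^3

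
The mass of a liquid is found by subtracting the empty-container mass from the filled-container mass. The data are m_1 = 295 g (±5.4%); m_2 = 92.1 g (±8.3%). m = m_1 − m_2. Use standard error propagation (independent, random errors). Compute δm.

m is a linear combination, so absolute uncertainties add in quadrature:
  (δm_1)² = 254;  (δm_2)² = 58.4
δm = √(312) = 17.7 g

17.7 g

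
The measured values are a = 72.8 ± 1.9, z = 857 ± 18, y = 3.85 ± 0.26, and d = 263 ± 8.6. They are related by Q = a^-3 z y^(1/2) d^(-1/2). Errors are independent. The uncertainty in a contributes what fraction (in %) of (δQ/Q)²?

76.8%

(δQ/Q)² = (-3·δa/a)² + (1·δz/z)² + (½·δy/y)² + (−½·δd/d)²
  a term: (-3×0.0261)² = 0.00613
  z term: (1×0.0210)² = 0.000441
  y term: (0.5×0.0675)² = 0.00114
  d term: (-0.5×0.0327)² = 0.000267
Total = 0.00798. Share from a = 0.00613/0.00798 = 0.768.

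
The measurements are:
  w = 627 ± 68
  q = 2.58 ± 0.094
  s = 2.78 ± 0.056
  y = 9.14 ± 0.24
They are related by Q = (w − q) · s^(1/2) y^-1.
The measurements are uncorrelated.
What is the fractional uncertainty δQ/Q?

0.112

Let u = w − q = 624. δu = √(δw² + δq²) = √(4620 + 0.00884) = 68.0, so δu/u = 0.109.
Q is then a monomial in u, s, y:
δQ/Q = √((δu/u)² + (½·δs/s)² + (-1·δy/y)²) = √(0.0119 + 0.000101 + 0.000689) = 0.112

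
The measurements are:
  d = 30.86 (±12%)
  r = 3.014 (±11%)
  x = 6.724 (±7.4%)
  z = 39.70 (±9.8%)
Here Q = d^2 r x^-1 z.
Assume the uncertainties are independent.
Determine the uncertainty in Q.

4930

Each factor contributes (exponent × relative error)² to (δQ/Q)²:
  (2·δd/d)² = (2×0.120)² = 0.0576;  (1·δr/r)² = (1×0.110)² = 0.0121;  (-1·δx/x)² = (-1×0.0740)² = 0.00548;  (1·δz/z)² = (1×0.0980)² = 0.00960
δQ/Q = √(0.0848) = 0.291
Q = 16950, so δQ = 0.291 × 16950 = 4930.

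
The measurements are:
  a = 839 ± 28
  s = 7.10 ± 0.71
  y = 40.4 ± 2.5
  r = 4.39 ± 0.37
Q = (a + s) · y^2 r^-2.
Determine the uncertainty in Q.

15200

Let u = a + s = 846. δu = √(δa² + δs²) = √(784 + 0.504) = 28.0, so δu/u = 0.0331.
Q is then a monomial in u, y, r:
δQ/Q = √((δu/u)² + (2·δy/y)² + (-2·δr/r)²) = √(0.00110 + 0.0153 + 0.0284) = 0.212
Q = 71700, so δQ = 0.212 × 71700 = 15200.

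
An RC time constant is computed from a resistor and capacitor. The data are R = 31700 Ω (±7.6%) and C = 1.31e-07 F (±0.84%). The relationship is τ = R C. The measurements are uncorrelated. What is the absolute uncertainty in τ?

0.000318 s

τ is a product of powers, so relative uncertainties combine in quadrature:
  (1·δR/R)² = (1×0.0760)² = 0.00578;  (1·δC/C)² = (1×0.00840)² = 7.06e-05
δτ/τ = √(0.00585) = 0.0765
τ = 0.00415 s, so δτ = 0.0765 × 0.00415 = 0.000318 s.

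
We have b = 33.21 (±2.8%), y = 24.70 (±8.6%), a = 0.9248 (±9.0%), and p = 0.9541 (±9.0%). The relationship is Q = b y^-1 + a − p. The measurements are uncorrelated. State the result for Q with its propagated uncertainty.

Let w = b·y^-1 = 1.345. δw/w = √((1·δb/b)² + (-1·δy/y)²) = √(0.000784 + 0.00740) = 0.0904, so δw = 0.122.
Q = w + a − p: δQ = √(δw² + δa² + δp²) = √(0.0148 + 0.00693 + 0.00737) = 0.171
Q = 1.315.

1.315 ± 0.171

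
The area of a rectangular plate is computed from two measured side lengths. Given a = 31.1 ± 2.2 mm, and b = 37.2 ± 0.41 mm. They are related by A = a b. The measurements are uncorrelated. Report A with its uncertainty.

1160 ± 82.8 mm^2

Products/powers → add relative errors in quadrature, weighted by exponent:
  (1·δa/a)² = (1×0.0707)² = 0.00500;  (1·δb/b)² = (1×0.0110)² = 0.000121
δA/A = √(0.00513) = 0.0716
A = 1160 mm^2, so δA = 0.0716 × 1160 = 82.8 mm^2.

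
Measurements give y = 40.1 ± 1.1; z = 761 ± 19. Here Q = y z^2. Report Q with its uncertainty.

(2.32 ± 0.132) × 10^7

Q is a product of powers, so relative uncertainties combine in quadrature:
  (1·δy/y)² = (1×0.0274)² = 0.000752;  (2·δz/z)² = (2×0.0250)² = 0.00249
δQ/Q = √(0.00325) = 0.0570
Q = 2.32e+07, so δQ = 0.0570 × 2.32e+07 = 1.32e+06.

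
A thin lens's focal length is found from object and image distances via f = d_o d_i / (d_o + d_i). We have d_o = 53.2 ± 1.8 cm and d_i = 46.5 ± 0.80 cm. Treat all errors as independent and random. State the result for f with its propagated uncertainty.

24.8 ± 0.453 cm

∂f/∂d_o = (d_i/(d_o+d_i))² = 0.218;  ∂f/∂d_i = (d_o/(d_o+d_i))² = 0.285
δf = √((∂f/∂d_o · δd_o)² + (∂f/∂d_i · δd_i)²) = √(0.153 + 0.0519) = 0.453 cm
f = 24.8 cm.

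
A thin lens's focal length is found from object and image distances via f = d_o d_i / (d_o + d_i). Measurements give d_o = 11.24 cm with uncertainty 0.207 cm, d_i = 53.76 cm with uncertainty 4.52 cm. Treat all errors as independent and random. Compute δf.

0.196 cm

∂f/∂d_o = (d_i/(d_o+d_i))² = 0.684;  ∂f/∂d_i = (d_o/(d_o+d_i))² = 0.0299
δf = √((∂f/∂d_o · δd_o)² + (∂f/∂d_i · δd_i)²) = √(0.0201 + 0.0183) = 0.196 cm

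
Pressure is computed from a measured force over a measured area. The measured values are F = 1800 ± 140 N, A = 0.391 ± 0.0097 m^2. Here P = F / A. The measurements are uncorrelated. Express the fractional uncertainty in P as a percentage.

Since P is a product/quotient, work with relative uncertainties:
  (1·δF/F)² = (1×0.0778)² = 0.00605;  (-1·δA/A)² = (-1×0.0248)² = 0.000615
δP/P = √(0.00666) = 0.0816

8.16%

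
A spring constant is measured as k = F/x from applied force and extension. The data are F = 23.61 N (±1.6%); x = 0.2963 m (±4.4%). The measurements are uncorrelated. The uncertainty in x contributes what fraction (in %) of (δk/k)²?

(δk/k)² = (1·δF/F)² + (-1·δx/x)²
  F term: (1×0.0160)² = 0.000256
  x term: (-1×0.0440)² = 0.00194
Total = 0.00219. Share from x = 0.00194/0.00219 = 0.883.

88.3%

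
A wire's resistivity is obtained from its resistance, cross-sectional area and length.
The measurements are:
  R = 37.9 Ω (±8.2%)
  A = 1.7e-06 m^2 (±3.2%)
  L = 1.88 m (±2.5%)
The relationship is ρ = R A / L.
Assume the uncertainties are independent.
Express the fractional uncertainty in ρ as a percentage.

Since ρ is a product/quotient, work with relative uncertainties:
  (1·δR/R)² = (1×0.0820)² = 0.00672;  (1·δA/A)² = (1×0.0320)² = 0.00102;  (-1·δL/L)² = (-1×0.0250)² = 0.000625
δρ/ρ = √(0.00837) = 0.0915

9.15%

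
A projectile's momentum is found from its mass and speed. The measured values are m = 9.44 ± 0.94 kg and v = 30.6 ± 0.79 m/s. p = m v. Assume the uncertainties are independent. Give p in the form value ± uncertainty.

Each factor contributes (exponent × relative error)² to (δp/p)²:
  (1·δm/m)² = (1×0.0996)² = 0.00992;  (1·δv/v)² = (1×0.0258)² = 0.000667
δp/p = √(0.0106) = 0.103
p = 289 kg·m/s, so δp = 0.103 × 289 = 29.7 kg·m/s.

289 ± 29.7 kg·m/s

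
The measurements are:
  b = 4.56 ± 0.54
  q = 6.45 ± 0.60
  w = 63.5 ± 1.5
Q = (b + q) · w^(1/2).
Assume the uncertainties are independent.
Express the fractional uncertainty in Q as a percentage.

Let u = b + q = 11.0. δu = √(δb² + δq²) = √(0.292 + 0.360) = 0.807, so δu/u = 0.0733.
Q is then a monomial in u, w:
δQ/Q = √((δu/u)² + (½·δw/w)²) = √(0.00538 + 0.000140) = 0.0743

7.43%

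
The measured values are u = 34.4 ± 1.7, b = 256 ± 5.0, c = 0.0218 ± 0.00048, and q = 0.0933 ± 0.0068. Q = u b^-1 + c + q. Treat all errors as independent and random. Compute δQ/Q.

0.0396

Let p = u·b^-1 = 0.134. δp/p = √((1·δu/u)² + (-1·δb/b)²) = √(0.00244 + 0.000381) = 0.0531, so δp = 0.00714.
Q = p + c + q: δQ = √(δp² + δc² + δq²) = √(5.1e-05 + 2.3e-07 + 4.62e-05) = 0.00987
Q = 0.249, so δQ/Q = 0.00987/0.249 = 0.0396.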